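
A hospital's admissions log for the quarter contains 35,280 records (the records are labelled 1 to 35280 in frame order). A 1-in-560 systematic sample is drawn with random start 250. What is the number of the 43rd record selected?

k = 560
43rd selection = r + (43−1)·k = 250 + 42×560 = 250 + 23520 = 23770

23770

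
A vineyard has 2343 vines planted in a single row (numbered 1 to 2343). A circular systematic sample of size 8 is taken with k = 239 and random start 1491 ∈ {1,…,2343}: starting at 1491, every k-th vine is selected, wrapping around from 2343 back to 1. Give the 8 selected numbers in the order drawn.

Selection 1: 1491
Selection 2: 1491 + 239 = 1730
Selection 3: 1730 + 239 = 1969
Selection 4: 1969 + 239 = 2208
Selection 5: 2208 + 239 = 2447 → 2447 − 2343 = 104
Selection 6: 104 + 239 = 343
Selection 7: 343 + 239 = 582
Selection 8: 582 + 239 = 821

1491, 1730, 1969, 2208, 104, 343, 582, 821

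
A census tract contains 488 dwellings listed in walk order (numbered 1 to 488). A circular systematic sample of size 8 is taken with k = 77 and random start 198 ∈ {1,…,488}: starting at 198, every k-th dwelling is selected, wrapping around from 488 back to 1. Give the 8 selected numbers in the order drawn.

Selection 1: 198
Selection 2: 198 + 77 = 275
Selection 3: 275 + 77 = 352
Selection 4: 352 + 77 = 429
Selection 5: 429 + 77 = 506 → 506 − 488 = 18
Selection 6: 18 + 77 = 95
Selection 7: 95 + 77 = 172
Selection 8: 172 + 77 = 249

198, 275, 352, 429, 18, 95, 172, 249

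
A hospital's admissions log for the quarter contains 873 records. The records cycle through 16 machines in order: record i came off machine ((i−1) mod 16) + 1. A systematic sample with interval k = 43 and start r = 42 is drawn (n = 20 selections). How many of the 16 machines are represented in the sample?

Consecutive selections differ by k = 43, so their machine numbers differ by 43 mod 16 = 11.
gcd(43, 16) = 1, so the sample visits 16/1 = 16 distinct residues mod 16.
Start 42 is machine 10; the machines hit are 1, 2, 3, 4, 5, 6, 7, 8, 9, 10, 11, 12, 13, 14, 15, 16.

16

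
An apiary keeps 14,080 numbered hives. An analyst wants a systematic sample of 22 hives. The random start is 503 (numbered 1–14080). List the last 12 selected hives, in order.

6903, 7543, 8183, 8823, 9463, 10103, 10743, 11383, 12023, 12663, 13303, 13943

k = N/n = 14080/22 = 640
11th selection = 503 + 10×640 = 6903
12th: 6903 + 640 = 7543
13th: 7543 + 640 = 8183
14th: 8183 + 640 = 8823
15th: 8823 + 640 = 9463
16th: 9463 + 640 = 10103
17th: 10103 + 640 = 10743
18th: 10743 + 640 = 11383
19th: 11383 + 640 = 12023
20th: 12023 + 640 = 12663
21st: 12663 + 640 = 13303
22nd: 13303 + 640 = 13943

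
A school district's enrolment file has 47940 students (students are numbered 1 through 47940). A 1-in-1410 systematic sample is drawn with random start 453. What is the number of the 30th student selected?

41343

k = 1410
30th selection = r + (30−1)·k = 453 + 29×1410 = 453 + 40890 = 41343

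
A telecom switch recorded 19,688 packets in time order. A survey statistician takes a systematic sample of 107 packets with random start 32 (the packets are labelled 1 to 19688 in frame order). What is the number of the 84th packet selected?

15304

k = 19688/107 = 184
84th selection = r + (84−1)·k = 32 + 83×184 = 32 + 15272 = 15304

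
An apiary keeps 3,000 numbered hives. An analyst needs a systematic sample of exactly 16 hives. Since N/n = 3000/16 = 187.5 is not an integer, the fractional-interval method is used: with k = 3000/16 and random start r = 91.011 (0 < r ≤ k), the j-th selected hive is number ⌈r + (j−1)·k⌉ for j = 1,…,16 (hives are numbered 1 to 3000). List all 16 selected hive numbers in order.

92, 279, 467, 654, 842, 1029, 1217, 1404, 1592, 1779, 1967, 2154, 2342, 2529, 2717, 2904

j=1: r + 0k = 91.011 → ⌈·⌉ = 92
j=2: r + 1k = 278.511 → ⌈·⌉ = 279
j=3: r + 2k = 466.011 → ⌈·⌉ = 467
j=4: r + 3k = 653.511 → ⌈·⌉ = 654
j=5: r + 4k = 841.011 → ⌈·⌉ = 842
j=6: r + 5k = 1028.511 → ⌈·⌉ = 1029
j=7: r + 6k = 1216.011 → ⌈·⌉ = 1217
j=8: r + 7k = 1403.511 → ⌈·⌉ = 1404
j=9: r + 8k = 1591.011 → ⌈·⌉ = 1592
j=10: r + 9k = 1778.511 → ⌈·⌉ = 1779
j=11: r + 10k = 1966.011 → ⌈·⌉ = 1967
j=12: r + 11k = 2153.511 → ⌈·⌉ = 2154
j=13: r + 12k = 2341.011 → ⌈·⌉ = 2342
j=14: r + 13k = 2528.511 → ⌈·⌉ = 2529
j=15: r + 14k = 2716.011 → ⌈·⌉ = 2717
j=16: r + 15k = 2903.511 → ⌈·⌉ = 2904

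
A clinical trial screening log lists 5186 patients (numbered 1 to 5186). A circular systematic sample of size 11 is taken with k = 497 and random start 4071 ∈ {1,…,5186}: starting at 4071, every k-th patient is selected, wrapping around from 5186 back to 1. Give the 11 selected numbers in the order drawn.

Selection 1: 4071
Selection 2: 4071 + 497 = 4568
Selection 3: 4568 + 497 = 5065
Selection 4: 5065 + 497 = 5562 → 5562 − 5186 = 376
Selection 5: 376 + 497 = 873
Selection 6: 873 + 497 = 1370
Selection 7: 1370 + 497 = 1867
Selection 8: 1867 + 497 = 2364
Selection 9: 2364 + 497 = 2861
Selection 10: 2861 + 497 = 3358
Selection 11: 3358 + 497 = 3855

4071, 4568, 5065, 376, 873, 1370, 1867, 2364, 2861, 3358, 3855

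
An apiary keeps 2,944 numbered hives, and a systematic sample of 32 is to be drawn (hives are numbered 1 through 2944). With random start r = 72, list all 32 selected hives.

k = N/n = 2944/32 = 92
hive 1: 72
hive 2: 72 + 92 = 164
hive 3: 164 + 92 = 256
hive 4: 256 + 92 = 348
hive 5: 348 + 92 = 440
hive 6: 440 + 92 = 532
hive 7: 532 + 92 = 624
hive 8: 624 + 92 = 716
hive 9: 716 + 92 = 808
hive 10: 808 + 92 = 900
hive 11: 900 + 92 = 992
hive 12: 992 + 92 = 1084
hive 13: 1084 + 92 = 1176
hive 14: 1176 + 92 = 1268
hive 15: 1268 + 92 = 1360
hive 16: 1360 + 92 = 1452
hive 17: 1452 + 92 = 1544
hive 18: 1544 + 92 = 1636
hive 19: 1636 + 92 = 1728
hive 20: 1728 + 92 = 1820
hive 21: 1820 + 92 = 1912
hive 22: 1912 + 92 = 2004
hive 23: 2004 + 92 = 2096
hive 24: 2096 + 92 = 2188
hive 25: 2188 + 92 = 2280
hive 26: 2280 + 92 = 2372
hive 27: 2372 + 92 = 2464
hive 28: 2464 + 92 = 2556
hive 29: 2556 + 92 = 2648
hive 30: 2648 + 92 = 2740
hive 31: 2740 + 92 = 2832
hive 32: 2832 + 92 = 2924

72, 164, 256, 348, 440, 532, 624, 716, 808, 900, 992, 1084, 1176, 1268, 1360, 1452, 1544, 1636, 1728, 1820, 1912, 2004, 2096, 2188, 2280, 2372, 2464, 2556, 2648, 2740, 2832, 2924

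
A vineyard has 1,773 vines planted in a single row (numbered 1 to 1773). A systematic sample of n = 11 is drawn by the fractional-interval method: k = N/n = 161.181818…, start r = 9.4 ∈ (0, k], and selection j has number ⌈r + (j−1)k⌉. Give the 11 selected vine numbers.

j=1: r + 0k = 9.4 → ⌈·⌉ = 10
j=2: r + 1k = 170.581818… → ⌈·⌉ = 171
j=3: r + 2k = 331.763636… → ⌈·⌉ = 332
j=4: r + 3k = 492.945454… → ⌈·⌉ = 493
j=5: r + 4k = 654.127272… → ⌈·⌉ = 655
j=6: r + 5k = 815.309090… → ⌈·⌉ = 816
j=7: r + 6k = 976.490909… → ⌈·⌉ = 977
j=8: r + 7k = 1137.672727… → ⌈·⌉ = 1138
j=9: r + 8k = 1298.854545… → ⌈·⌉ = 1299
j=10: r + 9k = 1460.036363… → ⌈·⌉ = 1461
j=11: r + 10k = 1621.218181… → ⌈·⌉ = 1622

10, 171, 332, 493, 655, 816, 977, 1138, 1299, 1461, 1622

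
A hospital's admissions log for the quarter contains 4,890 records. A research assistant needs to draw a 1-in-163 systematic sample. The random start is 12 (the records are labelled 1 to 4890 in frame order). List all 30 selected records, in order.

record 1: 12
record 2: 12 + 163 = 175
record 3: 175 + 163 = 338
record 4: 338 + 163 = 501
record 5: 501 + 163 = 664
record 6: 664 + 163 = 827
record 7: 827 + 163 = 990
record 8: 990 + 163 = 1153
record 9: 1153 + 163 = 1316
record 10: 1316 + 163 = 1479
record 11: 1479 + 163 = 1642
record 12: 1642 + 163 = 1805
record 13: 1805 + 163 = 1968
record 14: 1968 + 163 = 2131
record 15: 2131 + 163 = 2294
record 16: 2294 + 163 = 2457
record 17: 2457 + 163 = 2620
record 18: 2620 + 163 = 2783
record 19: 2783 + 163 = 2946
record 20: 2946 + 163 = 3109
record 21: 3109 + 163 = 3272
record 22: 3272 + 163 = 3435
record 23: 3435 + 163 = 3598
record 24: 3598 + 163 = 3761
record 25: 3761 + 163 = 3924
record 26: 3924 + 163 = 4087
record 27: 4087 + 163 = 4250
record 28: 4250 + 163 = 4413
record 29: 4413 + 163 = 4576
record 30: 4576 + 163 = 4739

12, 175, 338, 501, 664, 827, 990, 1153, 1316, 1479, 1642, 1805, 1968, 2131, 2294, 2457, 2620, 2783, 2946, 3109, 3272, 3435, 3598, 3761, 3924, 4087, 4250, 4413, 4576, 4739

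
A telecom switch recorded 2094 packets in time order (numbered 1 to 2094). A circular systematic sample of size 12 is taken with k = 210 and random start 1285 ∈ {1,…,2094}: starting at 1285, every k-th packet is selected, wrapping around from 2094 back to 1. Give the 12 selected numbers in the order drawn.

1285, 1495, 1705, 1915, 31, 241, 451, 661, 871, 1081, 1291, 1501

Selection 1: 1285
Selection 2: 1285 + 210 = 1495
Selection 3: 1495 + 210 = 1705
Selection 4: 1705 + 210 = 1915
Selection 5: 1915 + 210 = 2125 → 2125 − 2094 = 31
Selection 6: 31 + 210 = 241
Selection 7: 241 + 210 = 451
Selection 8: 451 + 210 = 661
Selection 9: 661 + 210 = 871
Selection 10: 871 + 210 = 1081
Selection 11: 1081 + 210 = 1291
Selection 12: 1291 + 210 = 1501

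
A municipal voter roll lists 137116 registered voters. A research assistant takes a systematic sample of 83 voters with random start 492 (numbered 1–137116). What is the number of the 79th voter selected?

129348

k = 137116/83 = 1652
79th selection = r + (79−1)·k = 492 + 78×1652 = 492 + 128856 = 129348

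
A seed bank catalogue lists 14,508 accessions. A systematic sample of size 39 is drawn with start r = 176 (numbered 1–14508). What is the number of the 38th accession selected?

13940

k = 14508/39 = 372
38th selection = r + (38−1)·k = 176 + 37×372 = 176 + 13764 = 13940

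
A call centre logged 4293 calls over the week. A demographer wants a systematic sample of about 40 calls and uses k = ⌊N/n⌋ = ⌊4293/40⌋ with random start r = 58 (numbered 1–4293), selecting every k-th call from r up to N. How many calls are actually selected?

k = ⌊4293/40⌋ = 107
Achieved size = ⌊(4293 − 58)/107⌋ + 1 = ⌊4235/107⌋ + 1 = 39 + 1 = 40
(last selection: 58 + 39×107 = 4231 ≤ 4293; next would be 4338 > 4293)

40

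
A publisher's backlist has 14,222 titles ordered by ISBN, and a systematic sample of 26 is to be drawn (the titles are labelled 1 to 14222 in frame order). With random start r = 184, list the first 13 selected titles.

k = N/n = 14222/26 = 547
title 1: 184
title 2: 184 + 547 = 731
title 3: 731 + 547 = 1278
title 4: 1278 + 547 = 1825
title 5: 1825 + 547 = 2372
title 6: 2372 + 547 = 2919
title 7: 2919 + 547 = 3466
title 8: 3466 + 547 = 4013
title 9: 4013 + 547 = 4560
title 10: 4560 + 547 = 5107
title 11: 5107 + 547 = 5654
title 12: 5654 + 547 = 6201
title 13: 6201 + 547 = 6748

184, 731, 1278, 1825, 2372, 2919, 3466, 4013, 4560, 5107, 5654, 6201, 6748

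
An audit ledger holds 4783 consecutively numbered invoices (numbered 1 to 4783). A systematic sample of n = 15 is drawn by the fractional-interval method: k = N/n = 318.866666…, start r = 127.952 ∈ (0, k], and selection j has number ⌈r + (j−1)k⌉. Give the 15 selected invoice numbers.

j=1: r + 0k = 127.952 → ⌈·⌉ = 128
j=2: r + 1k = 446.818666… → ⌈·⌉ = 447
j=3: r + 2k = 765.685333… → ⌈·⌉ = 766
j=4: r + 3k = 1084.552 → ⌈·⌉ = 1085
j=5: r + 4k = 1403.418666… → ⌈·⌉ = 1404
j=6: r + 5k = 1722.285333… → ⌈·⌉ = 1723
j=7: r + 6k = 2041.152 → ⌈·⌉ = 2042
j=8: r + 7k = 2360.018666… → ⌈·⌉ = 2361
j=9: r + 8k = 2678.885333… → ⌈·⌉ = 2679
j=10: r + 9k = 2997.752 → ⌈·⌉ = 2998
j=11: r + 10k = 3316.618666… → ⌈·⌉ = 3317
j=12: r + 11k = 3635.485333… → ⌈·⌉ = 3636
j=13: r + 12k = 3954.352 → ⌈·⌉ = 3955
j=14: r + 13k = 4273.218666… → ⌈·⌉ = 4274
j=15: r + 14k = 4592.085333… → ⌈·⌉ = 4593

128, 447, 766, 1085, 1404, 1723, 2042, 2361, 2679, 2998, 3317, 3636, 3955, 4274, 4593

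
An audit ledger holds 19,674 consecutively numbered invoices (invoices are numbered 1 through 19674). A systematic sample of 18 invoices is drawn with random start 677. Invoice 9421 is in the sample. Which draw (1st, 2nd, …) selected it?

9

k = 19674/18 = 1093
position = (9421 − 677)/1093 + 1 = 8744/1093 + 1 = 8 + 1 = 9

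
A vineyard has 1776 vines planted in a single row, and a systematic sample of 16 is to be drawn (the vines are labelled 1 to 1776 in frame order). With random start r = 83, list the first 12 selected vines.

83, 194, 305, 416, 527, 638, 749, 860, 971, 1082, 1193, 1304

k = N/n = 1776/16 = 111
vine 1: 83
vine 2: 83 + 111 = 194
vine 3: 194 + 111 = 305
vine 4: 305 + 111 = 416
vine 5: 416 + 111 = 527
vine 6: 527 + 111 = 638
vine 7: 638 + 111 = 749
vine 8: 749 + 111 = 860
vine 9: 860 + 111 = 971
vine 10: 971 + 111 = 1082
vine 11: 1082 + 111 = 1193
vine 12: 1193 + 111 = 1304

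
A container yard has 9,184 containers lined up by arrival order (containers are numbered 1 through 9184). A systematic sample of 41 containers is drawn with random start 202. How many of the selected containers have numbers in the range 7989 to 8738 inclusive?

k = 9184/41 = 224
First selection ≥ 7989: 202 + ⌈(7989−202)/224⌉·224 = 202 + 35×224 = 8042
Last selection ≤ 8738: 202 + ⌊(8738−202)/224⌋·224 = 202 + 38×224 = 8714
Count = 38 − 35 + 1 = 4

4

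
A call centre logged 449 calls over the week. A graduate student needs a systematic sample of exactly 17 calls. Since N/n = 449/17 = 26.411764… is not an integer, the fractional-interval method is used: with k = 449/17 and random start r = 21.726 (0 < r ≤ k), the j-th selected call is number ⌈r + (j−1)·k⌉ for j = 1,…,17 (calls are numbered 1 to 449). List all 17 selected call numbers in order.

j=1: r + 0k = 21.726 → ⌈·⌉ = 22
j=2: r + 1k = 48.137764… → ⌈·⌉ = 49
j=3: r + 2k = 74.549529… → ⌈·⌉ = 75
j=4: r + 3k = 100.961294… → ⌈·⌉ = 101
j=5: r + 4k = 127.373058… → ⌈·⌉ = 128
j=6: r + 5k = 153.784823… → ⌈·⌉ = 154
j=7: r + 6k = 180.196588… → ⌈·⌉ = 181
j=8: r + 7k = 206.608352… → ⌈·⌉ = 207
j=9: r + 8k = 233.020117… → ⌈·⌉ = 234
j=10: r + 9k = 259.431882… → ⌈·⌉ = 260
j=11: r + 10k = 285.843647… → ⌈·⌉ = 286
j=12: r + 11k = 312.255411… → ⌈·⌉ = 313
j=13: r + 12k = 338.667176… → ⌈·⌉ = 339
j=14: r + 13k = 365.078941… → ⌈·⌉ = 366
j=15: r + 14k = 391.490705… → ⌈·⌉ = 392
j=16: r + 15k = 417.902470… → ⌈·⌉ = 418
j=17: r + 16k = 444.314235… → ⌈·⌉ = 445

22, 49, 75, 101, 128, 154, 181, 207, 234, 260, 286, 313, 339, 366, 392, 418, 445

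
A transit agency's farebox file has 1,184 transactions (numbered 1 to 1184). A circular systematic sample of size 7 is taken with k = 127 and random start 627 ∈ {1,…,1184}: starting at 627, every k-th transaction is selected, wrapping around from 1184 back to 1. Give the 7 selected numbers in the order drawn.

627, 754, 881, 1008, 1135, 78, 205

Selection 1: 627
Selection 2: 627 + 127 = 754
Selection 3: 754 + 127 = 881
Selection 4: 881 + 127 = 1008
Selection 5: 1008 + 127 = 1135
Selection 6: 1135 + 127 = 1262 → 1262 − 1184 = 78
Selection 7: 78 + 127 = 205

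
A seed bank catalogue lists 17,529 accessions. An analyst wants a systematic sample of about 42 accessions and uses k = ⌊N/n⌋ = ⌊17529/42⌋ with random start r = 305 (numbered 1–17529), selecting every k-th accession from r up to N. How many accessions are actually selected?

42

k = ⌊17529/42⌋ = 417
Achieved size = ⌊(17529 − 305)/417⌋ + 1 = ⌊17224/417⌋ + 1 = 41 + 1 = 42
(last selection: 305 + 41×417 = 17402 ≤ 17529; next would be 17819 > 17529)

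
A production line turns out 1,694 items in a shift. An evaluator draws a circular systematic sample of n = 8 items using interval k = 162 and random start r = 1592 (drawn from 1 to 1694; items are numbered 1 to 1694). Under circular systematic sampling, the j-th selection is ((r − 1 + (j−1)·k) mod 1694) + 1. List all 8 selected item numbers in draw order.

Selection 1: 1592
Selection 2: 1592 + 162 = 1754 → 1754 − 1694 = 60
Selection 3: 60 + 162 = 222
Selection 4: 222 + 162 = 384
Selection 5: 384 + 162 = 546
Selection 6: 546 + 162 = 708
Selection 7: 708 + 162 = 870
Selection 8: 870 + 162 = 1032

1592, 60, 222, 384, 546, 708, 870, 1032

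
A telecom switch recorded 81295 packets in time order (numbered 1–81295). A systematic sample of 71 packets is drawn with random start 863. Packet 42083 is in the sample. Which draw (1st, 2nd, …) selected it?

37

k = 81295/71 = 1145
position = (42083 − 863)/1145 + 1 = 41220/1145 + 1 = 36 + 1 = 37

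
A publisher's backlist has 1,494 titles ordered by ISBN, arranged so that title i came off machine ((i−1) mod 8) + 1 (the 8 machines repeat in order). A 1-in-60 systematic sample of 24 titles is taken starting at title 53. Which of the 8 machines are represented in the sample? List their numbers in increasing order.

1, 5

Consecutive selections differ by k = 60, so their machine numbers differ by 60 mod 8 = 4.
gcd(60, 8) = 4, so the sample visits 8/4 = 2 distinct residues mod 8.
Start 53 is machine 5; the machines hit are 1, 5.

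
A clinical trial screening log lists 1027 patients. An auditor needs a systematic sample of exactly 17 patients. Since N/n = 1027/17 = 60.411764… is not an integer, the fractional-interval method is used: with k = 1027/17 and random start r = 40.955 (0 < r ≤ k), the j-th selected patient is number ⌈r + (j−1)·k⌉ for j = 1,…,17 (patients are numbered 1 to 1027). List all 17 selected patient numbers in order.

j=1: r + 0k = 40.955 → ⌈·⌉ = 41
j=2: r + 1k = 101.366764… → ⌈·⌉ = 102
j=3: r + 2k = 161.778529… → ⌈·⌉ = 162
j=4: r + 3k = 222.190294… → ⌈·⌉ = 223
j=5: r + 4k = 282.602058… → ⌈·⌉ = 283
j=6: r + 5k = 343.013823… → ⌈·⌉ = 344
j=7: r + 6k = 403.425588… → ⌈·⌉ = 404
j=8: r + 7k = 463.837352… → ⌈·⌉ = 464
j=9: r + 8k = 524.249117… → ⌈·⌉ = 525
j=10: r + 9k = 584.660882… → ⌈·⌉ = 585
j=11: r + 10k = 645.072647… → ⌈·⌉ = 646
j=12: r + 11k = 705.484411… → ⌈·⌉ = 706
j=13: r + 12k = 765.896176… → ⌈·⌉ = 766
j=14: r + 13k = 826.307941… → ⌈·⌉ = 827
j=15: r + 14k = 886.719705… → ⌈·⌉ = 887
j=16: r + 15k = 947.131470… → ⌈·⌉ = 948
j=17: r + 16k = 1007.543235… → ⌈·⌉ = 1008

41, 102, 162, 223, 283, 344, 404, 464, 525, 585, 646, 706, 766, 827, 887, 948, 1008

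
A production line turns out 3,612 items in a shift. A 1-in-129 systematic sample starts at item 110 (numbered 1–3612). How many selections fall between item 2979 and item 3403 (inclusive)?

3

k = 129
First selection ≥ 2979: 110 + ⌈(2979−110)/129⌉·129 = 110 + 23×129 = 3077
Last selection ≤ 3403: 110 + ⌊(3403−110)/129⌋·129 = 110 + 25×129 = 3335
Count = 25 − 23 + 1 = 3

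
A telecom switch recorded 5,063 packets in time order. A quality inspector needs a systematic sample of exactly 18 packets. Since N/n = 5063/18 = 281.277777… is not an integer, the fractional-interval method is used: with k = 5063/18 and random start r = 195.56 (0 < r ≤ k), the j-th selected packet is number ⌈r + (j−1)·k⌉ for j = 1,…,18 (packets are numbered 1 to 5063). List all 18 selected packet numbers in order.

196, 477, 759, 1040, 1321, 1602, 1884, 2165, 2446, 2728, 3009, 3290, 3571, 3853, 4134, 4415, 4697, 4978

j=1: r + 0k = 195.56 → ⌈·⌉ = 196
j=2: r + 1k = 476.837777… → ⌈·⌉ = 477
j=3: r + 2k = 758.115555… → ⌈·⌉ = 759
j=4: r + 3k = 1039.393333… → ⌈·⌉ = 1040
j=5: r + 4k = 1320.671111… → ⌈·⌉ = 1321
j=6: r + 5k = 1601.948888… → ⌈·⌉ = 1602
j=7: r + 6k = 1883.226666… → ⌈·⌉ = 1884
j=8: r + 7k = 2164.504444… → ⌈·⌉ = 2165
j=9: r + 8k = 2445.782222… → ⌈·⌉ = 2446
j=10: r + 9k = 2727.06 → ⌈·⌉ = 2728
j=11: r + 10k = 3008.337777… → ⌈·⌉ = 3009
j=12: r + 11k = 3289.615555… → ⌈·⌉ = 3290
j=13: r + 12k = 3570.893333… → ⌈·⌉ = 3571
j=14: r + 13k = 3852.171111… → ⌈·⌉ = 3853
j=15: r + 14k = 4133.448888… → ⌈·⌉ = 4134
j=16: r + 15k = 4414.726666… → ⌈·⌉ = 4415
j=17: r + 16k = 4696.004444… → ⌈·⌉ = 4697
j=18: r + 17k = 4977.282222… → ⌈·⌉ = 4978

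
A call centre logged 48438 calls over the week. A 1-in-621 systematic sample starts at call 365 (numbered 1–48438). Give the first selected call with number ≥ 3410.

k = 621
Steps past start: ⌈(3410 − 365)/621⌉ = ⌈3045/621⌉ = 5
Selected call: 365 + 5×621 = 3470

3470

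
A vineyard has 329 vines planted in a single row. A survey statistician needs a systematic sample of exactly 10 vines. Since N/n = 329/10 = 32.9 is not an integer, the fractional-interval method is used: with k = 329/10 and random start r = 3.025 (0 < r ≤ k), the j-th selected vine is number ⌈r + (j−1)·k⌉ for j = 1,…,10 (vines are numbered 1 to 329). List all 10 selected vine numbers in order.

4, 36, 69, 102, 135, 168, 201, 234, 267, 300

j=1: r + 0k = 3.025 → ⌈·⌉ = 4
j=2: r + 1k = 35.925 → ⌈·⌉ = 36
j=3: r + 2k = 68.825 → ⌈·⌉ = 69
j=4: r + 3k = 101.725 → ⌈·⌉ = 102
j=5: r + 4k = 134.625 → ⌈·⌉ = 135
j=6: r + 5k = 167.525 → ⌈·⌉ = 168
j=7: r + 6k = 200.425 → ⌈·⌉ = 201
j=8: r + 7k = 233.325 → ⌈·⌉ = 234
j=9: r + 8k = 266.225 → ⌈·⌉ = 267
j=10: r + 9k = 299.125 → ⌈·⌉ = 300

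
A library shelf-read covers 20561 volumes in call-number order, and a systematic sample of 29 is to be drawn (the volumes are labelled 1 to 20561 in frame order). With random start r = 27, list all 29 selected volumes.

k = N/n = 20561/29 = 709
volume 1: 27
volume 2: 27 + 709 = 736
volume 3: 736 + 709 = 1445
volume 4: 1445 + 709 = 2154
volume 5: 2154 + 709 = 2863
volume 6: 2863 + 709 = 3572
volume 7: 3572 + 709 = 4281
volume 8: 4281 + 709 = 4990
volume 9: 4990 + 709 = 5699
volume 10: 5699 + 709 = 6408
volume 11: 6408 + 709 = 7117
volume 12: 7117 + 709 = 7826
volume 13: 7826 + 709 = 8535
volume 14: 8535 + 709 = 9244
volume 15: 9244 + 709 = 9953
volume 16: 9953 + 709 = 10662
volume 17: 10662 + 709 = 11371
volume 18: 11371 + 709 = 12080
volume 19: 12080 + 709 = 12789
volume 20: 12789 + 709 = 13498
volume 21: 13498 + 709 = 14207
volume 22: 14207 + 709 = 14916
volume 23: 14916 + 709 = 15625
volume 24: 15625 + 709 = 16334
volume 25: 16334 + 709 = 17043
volume 26: 17043 + 709 = 17752
volume 27: 17752 + 709 = 18461
volume 28: 18461 + 709 = 19170
volume 29: 19170 + 709 = 19879

27, 736, 1445, 2154, 2863, 3572, 4281, 4990, 5699, 6408, 7117, 7826, 8535, 9244, 9953, 10662, 11371, 12080, 12789, 13498, 14207, 14916, 15625, 16334, 17043, 17752, 18461, 19170, 19879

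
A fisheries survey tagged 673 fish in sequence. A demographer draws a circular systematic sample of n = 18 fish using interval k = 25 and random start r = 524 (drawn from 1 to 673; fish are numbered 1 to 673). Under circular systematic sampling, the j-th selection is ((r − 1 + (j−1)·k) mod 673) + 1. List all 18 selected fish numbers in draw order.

Selection 1: 524
Selection 2: 524 + 25 = 549
Selection 3: 549 + 25 = 574
Selection 4: 574 + 25 = 599
Selection 5: 599 + 25 = 624
Selection 6: 624 + 25 = 649
Selection 7: 649 + 25 = 674 → 674 − 673 = 1
Selection 8: 1 + 25 = 26
Selection 9: 26 + 25 = 51
Selection 10: 51 + 25 = 76
Selection 11: 76 + 25 = 101
Selection 12: 101 + 25 = 126
Selection 13: 126 + 25 = 151
Selection 14: 151 + 25 = 176
Selection 15: 176 + 25 = 201
Selection 16: 201 + 25 = 226
Selection 17: 226 + 25 = 251
Selection 18: 251 + 25 = 276

524, 549, 574, 599, 624, 649, 1, 26, 51, 76, 101, 126, 151, 176, 201, 226, 251, 276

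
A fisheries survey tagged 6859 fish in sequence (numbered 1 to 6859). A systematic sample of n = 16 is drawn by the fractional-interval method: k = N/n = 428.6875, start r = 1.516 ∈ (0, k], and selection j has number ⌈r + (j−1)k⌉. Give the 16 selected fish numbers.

2, 431, 859, 1288, 1717, 2145, 2574, 3003, 3432, 3860, 4289, 4718, 5146, 5575, 6004, 6432

j=1: r + 0k = 1.516 → ⌈·⌉ = 2
j=2: r + 1k = 430.2035 → ⌈·⌉ = 431
j=3: r + 2k = 858.891 → ⌈·⌉ = 859
j=4: r + 3k = 1287.5785 → ⌈·⌉ = 1288
j=5: r + 4k = 1716.266 → ⌈·⌉ = 1717
j=6: r + 5k = 2144.9535 → ⌈·⌉ = 2145
j=7: r + 6k = 2573.641 → ⌈·⌉ = 2574
j=8: r + 7k = 3002.3285 → ⌈·⌉ = 3003
j=9: r + 8k = 3431.016 → ⌈·⌉ = 3432
j=10: r + 9k = 3859.7035 → ⌈·⌉ = 3860
j=11: r + 10k = 4288.391 → ⌈·⌉ = 4289
j=12: r + 11k = 4717.0785 → ⌈·⌉ = 4718
j=13: r + 12k = 5145.766 → ⌈·⌉ = 5146
j=14: r + 13k = 5574.4535 → ⌈·⌉ = 5575
j=15: r + 14k = 6003.141 → ⌈·⌉ = 6004
j=16: r + 15k = 6431.8285 → ⌈·⌉ = 6432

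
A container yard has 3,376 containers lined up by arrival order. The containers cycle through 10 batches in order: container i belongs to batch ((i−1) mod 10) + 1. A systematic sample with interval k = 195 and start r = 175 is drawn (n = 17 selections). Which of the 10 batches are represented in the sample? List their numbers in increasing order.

5, 10

Consecutive selections differ by k = 195, so their batch numbers differ by 195 mod 10 = 5.
gcd(195, 10) = 5, so the sample visits 10/5 = 2 distinct residues mod 10.
Start 175 is batch 5; the batches hit are 5, 10.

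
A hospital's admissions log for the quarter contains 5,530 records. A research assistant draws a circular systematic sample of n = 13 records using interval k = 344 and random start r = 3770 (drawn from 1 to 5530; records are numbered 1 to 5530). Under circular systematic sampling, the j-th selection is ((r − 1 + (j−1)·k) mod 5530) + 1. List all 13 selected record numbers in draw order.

Selection 1: 3770
Selection 2: 3770 + 344 = 4114
Selection 3: 4114 + 344 = 4458
Selection 4: 4458 + 344 = 4802
Selection 5: 4802 + 344 = 5146
Selection 6: 5146 + 344 = 5490
Selection 7: 5490 + 344 = 5834 → 5834 − 5530 = 304
Selection 8: 304 + 344 = 648
Selection 9: 648 + 344 = 992
Selection 10: 992 + 344 = 1336
Selection 11: 1336 + 344 = 1680
Selection 12: 1680 + 344 = 2024
Selection 13: 2024 + 344 = 2368

3770, 4114, 4458, 4802, 5146, 5490, 304, 648, 992, 1336, 1680, 2024, 2368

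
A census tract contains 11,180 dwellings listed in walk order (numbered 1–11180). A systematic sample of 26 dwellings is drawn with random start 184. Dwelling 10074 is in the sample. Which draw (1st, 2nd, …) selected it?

k = 11180/26 = 430
position = (10074 − 184)/430 + 1 = 9890/430 + 1 = 23 + 1 = 24

24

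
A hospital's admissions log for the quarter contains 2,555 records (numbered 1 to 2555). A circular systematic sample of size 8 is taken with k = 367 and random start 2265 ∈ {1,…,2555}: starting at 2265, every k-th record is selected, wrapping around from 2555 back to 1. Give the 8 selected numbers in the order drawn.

Selection 1: 2265
Selection 2: 2265 + 367 = 2632 → 2632 − 2555 = 77
Selection 3: 77 + 367 = 444
Selection 4: 444 + 367 = 811
Selection 5: 811 + 367 = 1178
Selection 6: 1178 + 367 = 1545
Selection 7: 1545 + 367 = 1912
Selection 8: 1912 + 367 = 2279

2265, 77, 444, 811, 1178, 1545, 1912, 2279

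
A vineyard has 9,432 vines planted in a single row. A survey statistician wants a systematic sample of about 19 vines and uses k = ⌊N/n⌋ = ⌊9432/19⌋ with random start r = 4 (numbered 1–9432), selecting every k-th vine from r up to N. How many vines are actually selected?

k = ⌊9432/19⌋ = 496
Achieved size = ⌊(9432 − 4)/496⌋ + 1 = ⌊9428/496⌋ + 1 = 19 + 1 = 20
(last selection: 4 + 19×496 = 9428 ≤ 9432; next would be 9924 > 9432)

20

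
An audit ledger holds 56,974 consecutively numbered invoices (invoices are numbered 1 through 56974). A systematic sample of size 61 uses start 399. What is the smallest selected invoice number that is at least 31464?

k = 56974/61 = 934
Steps past start: ⌈(31464 − 399)/934⌉ = ⌈31065/934⌉ = 34
Selected invoice: 399 + 34×934 = 32155

32155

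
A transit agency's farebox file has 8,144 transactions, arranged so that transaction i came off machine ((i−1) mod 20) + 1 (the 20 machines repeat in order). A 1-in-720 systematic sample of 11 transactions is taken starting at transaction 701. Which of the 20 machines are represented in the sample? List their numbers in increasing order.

1

Consecutive selections differ by k = 720, so their machine numbers differ by 720 mod 20 = 0.
gcd(720, 20) = 20, so the sample visits 20/20 = 1 distinct residues mod 20.
Start 701 is machine 1; the machines hit are 1.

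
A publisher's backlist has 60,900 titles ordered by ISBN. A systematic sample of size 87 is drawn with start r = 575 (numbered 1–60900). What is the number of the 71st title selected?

49575

k = 60900/87 = 700
71st selection = r + (71−1)·k = 575 + 70×700 = 575 + 49000 = 49575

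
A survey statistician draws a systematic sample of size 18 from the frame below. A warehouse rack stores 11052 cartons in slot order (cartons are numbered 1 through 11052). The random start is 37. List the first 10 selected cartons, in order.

37, 651, 1265, 1879, 2493, 3107, 3721, 4335, 4949, 5563

k = N/n = 11052/18 = 614
carton 1: 37
carton 2: 37 + 614 = 651
carton 3: 651 + 614 = 1265
carton 4: 1265 + 614 = 1879
carton 5: 1879 + 614 = 2493
carton 6: 2493 + 614 = 3107
carton 7: 3107 + 614 = 3721
carton 8: 3721 + 614 = 4335
carton 9: 4335 + 614 = 4949
carton 10: 4949 + 614 = 5563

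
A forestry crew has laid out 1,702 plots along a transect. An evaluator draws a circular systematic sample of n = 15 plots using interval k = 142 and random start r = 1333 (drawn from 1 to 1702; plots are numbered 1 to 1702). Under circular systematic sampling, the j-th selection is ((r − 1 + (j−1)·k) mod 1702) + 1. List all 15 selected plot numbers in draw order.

1333, 1475, 1617, 57, 199, 341, 483, 625, 767, 909, 1051, 1193, 1335, 1477, 1619

Selection 1: 1333
Selection 2: 1333 + 142 = 1475
Selection 3: 1475 + 142 = 1617
Selection 4: 1617 + 142 = 1759 → 1759 − 1702 = 57
Selection 5: 57 + 142 = 199
Selection 6: 199 + 142 = 341
Selection 7: 341 + 142 = 483
Selection 8: 483 + 142 = 625
Selection 9: 625 + 142 = 767
Selection 10: 767 + 142 = 909
Selection 11: 909 + 142 = 1051
Selection 12: 1051 + 142 = 1193
Selection 13: 1193 + 142 = 1335
Selection 14: 1335 + 142 = 1477
Selection 15: 1477 + 142 = 1619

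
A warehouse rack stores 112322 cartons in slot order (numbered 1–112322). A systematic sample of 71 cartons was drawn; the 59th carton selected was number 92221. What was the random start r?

465

k = 112322/71 = 1582
r = 92221 − (59−1)×1582 = 92221 − 91756 = 465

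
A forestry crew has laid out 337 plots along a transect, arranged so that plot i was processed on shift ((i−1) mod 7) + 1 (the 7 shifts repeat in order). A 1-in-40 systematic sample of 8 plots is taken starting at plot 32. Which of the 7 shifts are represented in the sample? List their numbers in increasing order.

Consecutive selections differ by k = 40, so their shift numbers differ by 40 mod 7 = 5.
gcd(40, 7) = 1, so the sample visits 7/1 = 7 distinct residues mod 7.
Start 32 is shift 4; the shifts hit are 1, 2, 3, 4, 5, 6, 7.

1, 2, 3, 4, 5, 6, 7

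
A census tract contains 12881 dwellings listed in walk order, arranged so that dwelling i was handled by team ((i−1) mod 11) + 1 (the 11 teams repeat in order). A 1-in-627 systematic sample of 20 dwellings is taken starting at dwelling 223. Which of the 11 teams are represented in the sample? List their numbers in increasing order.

Consecutive selections differ by k = 627, so their team numbers differ by 627 mod 11 = 0.
gcd(627, 11) = 11, so the sample visits 11/11 = 1 distinct residues mod 11.
Start 223 is team 3; the teams hit are 3.

3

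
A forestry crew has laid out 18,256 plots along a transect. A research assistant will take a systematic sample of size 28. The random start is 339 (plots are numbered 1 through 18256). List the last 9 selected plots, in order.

k = N/n = 18256/28 = 652
20th selection = 339 + 19×652 = 12727
21st: 12727 + 652 = 13379
22nd: 13379 + 652 = 14031
23rd: 14031 + 652 = 14683
24th: 14683 + 652 = 15335
25th: 15335 + 652 = 15987
26th: 15987 + 652 = 16639
27th: 16639 + 652 = 17291
28th: 17291 + 652 = 17943

12727, 13379, 14031, 14683, 15335, 15987, 16639, 17291, 17943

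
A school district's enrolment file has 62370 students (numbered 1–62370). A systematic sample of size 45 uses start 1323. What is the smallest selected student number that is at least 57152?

58149

k = 62370/45 = 1386
Steps past start: ⌈(57152 − 1323)/1386⌉ = ⌈55829/1386⌉ = 41
Selected student: 1323 + 41×1386 = 58149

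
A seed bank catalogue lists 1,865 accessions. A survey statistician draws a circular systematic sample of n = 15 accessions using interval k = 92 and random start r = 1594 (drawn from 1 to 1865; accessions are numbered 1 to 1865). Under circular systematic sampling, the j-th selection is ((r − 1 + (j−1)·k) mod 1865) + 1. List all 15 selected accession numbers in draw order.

Selection 1: 1594
Selection 2: 1594 + 92 = 1686
Selection 3: 1686 + 92 = 1778
Selection 4: 1778 + 92 = 1870 → 1870 − 1865 = 5
Selection 5: 5 + 92 = 97
Selection 6: 97 + 92 = 189
Selection 7: 189 + 92 = 281
Selection 8: 281 + 92 = 373
Selection 9: 373 + 92 = 465
Selection 10: 465 + 92 = 557
Selection 11: 557 + 92 = 649
Selection 12: 649 + 92 = 741
Selection 13: 741 + 92 = 833
Selection 14: 833 + 92 = 925
Selection 15: 925 + 92 = 1017

1594, 1686, 1778, 5, 97, 189, 281, 373, 465, 557, 649, 741, 833, 925, 1017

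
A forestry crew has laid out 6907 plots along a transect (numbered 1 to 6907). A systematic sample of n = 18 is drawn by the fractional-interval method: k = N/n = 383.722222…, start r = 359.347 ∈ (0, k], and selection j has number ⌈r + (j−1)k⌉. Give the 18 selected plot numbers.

j=1: r + 0k = 359.347 → ⌈·⌉ = 360
j=2: r + 1k = 743.069222… → ⌈·⌉ = 744
j=3: r + 2k = 1126.791444… → ⌈·⌉ = 1127
j=4: r + 3k = 1510.513666… → ⌈·⌉ = 1511
j=5: r + 4k = 1894.235888… → ⌈·⌉ = 1895
j=6: r + 5k = 2277.958111… → ⌈·⌉ = 2278
j=7: r + 6k = 2661.680333… → ⌈·⌉ = 2662
j=8: r + 7k = 3045.402555… → ⌈·⌉ = 3046
j=9: r + 8k = 3429.124777… → ⌈·⌉ = 3430
j=10: r + 9k = 3812.847 → ⌈·⌉ = 3813
j=11: r + 10k = 4196.569222… → ⌈·⌉ = 4197
j=12: r + 11k = 4580.291444… → ⌈·⌉ = 4581
j=13: r + 12k = 4964.013666… → ⌈·⌉ = 4965
j=14: r + 13k = 5347.735888… → ⌈·⌉ = 5348
j=15: r + 14k = 5731.458111… → ⌈·⌉ = 5732
j=16: r + 15k = 6115.180333… → ⌈·⌉ = 6116
j=17: r + 16k = 6498.902555… → ⌈·⌉ = 6499
j=18: r + 17k = 6882.624777… → ⌈·⌉ = 6883

360, 744, 1127, 1511, 1895, 2278, 2662, 3046, 3430, 3813, 4197, 4581, 4965, 5348, 5732, 6116, 6499, 6883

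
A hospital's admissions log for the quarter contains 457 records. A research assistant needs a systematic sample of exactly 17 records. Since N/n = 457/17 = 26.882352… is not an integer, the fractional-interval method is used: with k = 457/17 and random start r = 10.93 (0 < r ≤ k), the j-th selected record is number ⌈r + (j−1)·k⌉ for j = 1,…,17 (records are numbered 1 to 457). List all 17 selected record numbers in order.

j=1: r + 0k = 10.93 → ⌈·⌉ = 11
j=2: r + 1k = 37.812352… → ⌈·⌉ = 38
j=3: r + 2k = 64.694705… → ⌈·⌉ = 65
j=4: r + 3k = 91.577058… → ⌈·⌉ = 92
j=5: r + 4k = 118.459411… → ⌈·⌉ = 119
j=6: r + 5k = 145.341764… → ⌈·⌉ = 146
j=7: r + 6k = 172.224117… → ⌈·⌉ = 173
j=8: r + 7k = 199.106470… → ⌈·⌉ = 200
j=9: r + 8k = 225.988823… → ⌈·⌉ = 226
j=10: r + 9k = 252.871176… → ⌈·⌉ = 253
j=11: r + 10k = 279.753529… → ⌈·⌉ = 280
j=12: r + 11k = 306.635882… → ⌈·⌉ = 307
j=13: r + 12k = 333.518235… → ⌈·⌉ = 334
j=14: r + 13k = 360.400588… → ⌈·⌉ = 361
j=15: r + 14k = 387.282941… → ⌈·⌉ = 388
j=16: r + 15k = 414.165294… → ⌈·⌉ = 415
j=17: r + 16k = 441.047647… → ⌈·⌉ = 442

11, 38, 65, 92, 119, 146, 173, 200, 226, 253, 280, 307, 334, 361, 388, 415, 442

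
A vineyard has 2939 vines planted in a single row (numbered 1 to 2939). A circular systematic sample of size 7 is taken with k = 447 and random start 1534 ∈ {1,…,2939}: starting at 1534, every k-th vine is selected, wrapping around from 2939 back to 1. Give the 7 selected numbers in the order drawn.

Selection 1: 1534
Selection 2: 1534 + 447 = 1981
Selection 3: 1981 + 447 = 2428
Selection 4: 2428 + 447 = 2875
Selection 5: 2875 + 447 = 3322 → 3322 − 2939 = 383
Selection 6: 383 + 447 = 830
Selection 7: 830 + 447 = 1277

1534, 1981, 2428, 2875, 383, 830, 1277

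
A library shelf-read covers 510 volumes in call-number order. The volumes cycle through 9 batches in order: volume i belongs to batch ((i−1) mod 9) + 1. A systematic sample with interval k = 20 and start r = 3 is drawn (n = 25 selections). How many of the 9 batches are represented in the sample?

9

Consecutive selections differ by k = 20, so their batch numbers differ by 20 mod 9 = 2.
gcd(20, 9) = 1, so the sample visits 9/1 = 9 distinct residues mod 9.
Start 3 is batch 3; the batches hit are 1, 2, 3, 4, 5, 6, 7, 8, 9.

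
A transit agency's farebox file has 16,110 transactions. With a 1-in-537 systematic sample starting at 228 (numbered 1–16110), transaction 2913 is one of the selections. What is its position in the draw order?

k = 537
position = (2913 − 228)/537 + 1 = 2685/537 + 1 = 5 + 1 = 6

6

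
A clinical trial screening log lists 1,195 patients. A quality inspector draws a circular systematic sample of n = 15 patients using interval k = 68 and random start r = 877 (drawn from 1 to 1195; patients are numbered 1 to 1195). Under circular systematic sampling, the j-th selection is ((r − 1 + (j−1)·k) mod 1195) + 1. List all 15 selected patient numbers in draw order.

877, 945, 1013, 1081, 1149, 22, 90, 158, 226, 294, 362, 430, 498, 566, 634

Selection 1: 877
Selection 2: 877 + 68 = 945
Selection 3: 945 + 68 = 1013
Selection 4: 1013 + 68 = 1081
Selection 5: 1081 + 68 = 1149
Selection 6: 1149 + 68 = 1217 → 1217 − 1195 = 22
Selection 7: 22 + 68 = 90
Selection 8: 90 + 68 = 158
Selection 9: 158 + 68 = 226
Selection 10: 226 + 68 = 294
Selection 11: 294 + 68 = 362
Selection 12: 362 + 68 = 430
Selection 13: 430 + 68 = 498
Selection 14: 498 + 68 = 566
Selection 15: 566 + 68 = 634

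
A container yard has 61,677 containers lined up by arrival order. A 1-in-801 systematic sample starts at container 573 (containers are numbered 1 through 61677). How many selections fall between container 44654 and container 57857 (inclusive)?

16

k = 801
First selection ≥ 44654: 573 + ⌈(44654−573)/801⌉·801 = 573 + 56×801 = 45429
Last selection ≤ 57857: 573 + ⌊(57857−573)/801⌋·801 = 573 + 71×801 = 57444
Count = 71 − 56 + 1 = 16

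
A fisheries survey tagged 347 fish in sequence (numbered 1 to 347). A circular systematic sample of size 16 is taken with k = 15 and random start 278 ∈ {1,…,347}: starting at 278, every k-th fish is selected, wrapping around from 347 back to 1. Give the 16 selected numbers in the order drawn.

Selection 1: 278
Selection 2: 278 + 15 = 293
Selection 3: 293 + 15 = 308
Selection 4: 308 + 15 = 323
Selection 5: 323 + 15 = 338
Selection 6: 338 + 15 = 353 → 353 − 347 = 6
Selection 7: 6 + 15 = 21
Selection 8: 21 + 15 = 36
Selection 9: 36 + 15 = 51
Selection 10: 51 + 15 = 66
Selection 11: 66 + 15 = 81
Selection 12: 81 + 15 = 96
Selection 13: 96 + 15 = 111
Selection 14: 111 + 15 = 126
Selection 15: 126 + 15 = 141
Selection 16: 141 + 15 = 156

278, 293, 308, 323, 338, 6, 21, 36, 51, 66, 81, 96, 111, 126, 141, 156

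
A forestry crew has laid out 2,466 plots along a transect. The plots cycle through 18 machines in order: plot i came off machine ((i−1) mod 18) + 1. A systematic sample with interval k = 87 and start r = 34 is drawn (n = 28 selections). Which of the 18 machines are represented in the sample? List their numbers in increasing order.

Consecutive selections differ by k = 87, so their machine numbers differ by 87 mod 18 = 15.
gcd(87, 18) = 3, so the sample visits 18/3 = 6 distinct residues mod 18.
Start 34 is machine 16; the machines hit are 1, 4, 7, 10, 13, 16.

1, 4, 7, 10, 13, 16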